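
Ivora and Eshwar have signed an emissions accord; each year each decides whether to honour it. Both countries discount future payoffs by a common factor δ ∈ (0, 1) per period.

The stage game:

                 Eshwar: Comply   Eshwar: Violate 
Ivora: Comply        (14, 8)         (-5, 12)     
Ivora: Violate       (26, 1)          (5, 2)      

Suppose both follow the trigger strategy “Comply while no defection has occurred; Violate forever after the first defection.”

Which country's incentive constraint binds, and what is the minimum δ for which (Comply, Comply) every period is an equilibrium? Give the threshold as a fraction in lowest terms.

Ivora's threshold: (26−14)/(26−5) = 4/7.
Eshwar's threshold: (12−8)/(12−2) = 2/5.
4/7 > 2/5, so Ivora binds and δ* = 4/7.

Ivora; δ ≥ 4/7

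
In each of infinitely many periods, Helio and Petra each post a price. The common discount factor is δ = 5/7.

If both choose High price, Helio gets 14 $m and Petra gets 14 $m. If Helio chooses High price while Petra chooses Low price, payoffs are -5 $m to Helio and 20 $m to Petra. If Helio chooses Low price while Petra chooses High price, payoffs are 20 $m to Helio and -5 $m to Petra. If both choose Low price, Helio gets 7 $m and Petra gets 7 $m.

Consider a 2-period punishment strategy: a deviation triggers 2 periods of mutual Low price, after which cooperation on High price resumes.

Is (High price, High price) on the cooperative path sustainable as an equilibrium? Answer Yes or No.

Yes

IC: δ+…+δ^2 ≥ (20−14)/(14−7) = 6/7.
At δ = 5/7: partial sum = 1.2245 ≥ 0.8571. Cooperation sustainable.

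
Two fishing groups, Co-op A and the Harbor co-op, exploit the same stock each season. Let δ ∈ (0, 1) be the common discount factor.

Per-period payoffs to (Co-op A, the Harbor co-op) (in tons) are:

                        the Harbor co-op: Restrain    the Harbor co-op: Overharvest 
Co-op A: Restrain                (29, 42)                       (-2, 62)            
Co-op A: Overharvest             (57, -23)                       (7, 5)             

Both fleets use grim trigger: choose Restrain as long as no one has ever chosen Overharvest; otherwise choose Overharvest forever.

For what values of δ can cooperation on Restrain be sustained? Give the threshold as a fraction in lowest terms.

Co-op A: cooperation gives 29 each period; deviation gives 57 once then 7 forever.
  29/(1−δ) ≥ 57 + 7δ/(1−δ) ⇒ δ ≥ 28/50 = 14/25.
the Harbor co-op: cooperation gives 42 each period; deviation gives 62 once then 5 forever.
  δ ≥ 20/57.
Both must hold, so the binding constraint is Co-op A's: δ ≥ 14/25.

14/25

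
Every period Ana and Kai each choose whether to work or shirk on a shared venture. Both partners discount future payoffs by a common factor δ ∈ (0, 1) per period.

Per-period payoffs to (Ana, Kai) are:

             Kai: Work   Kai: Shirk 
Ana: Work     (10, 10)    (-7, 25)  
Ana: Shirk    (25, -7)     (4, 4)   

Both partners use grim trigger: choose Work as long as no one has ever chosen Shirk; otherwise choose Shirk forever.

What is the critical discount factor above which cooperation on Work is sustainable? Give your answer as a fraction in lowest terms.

One-period gain from deviating is 25 − 10 = 15. The loss is 10 − 4 = 6 in every subsequent period, with present value 6·δ/(1−δ).
Deviation is unprofitable when 6·δ/(1−δ) ≥ 15, i.e. δ/(1−δ) ≥ 5/2.
Equivalently δ ≥ 15/(15+6) = 5/7.

5/7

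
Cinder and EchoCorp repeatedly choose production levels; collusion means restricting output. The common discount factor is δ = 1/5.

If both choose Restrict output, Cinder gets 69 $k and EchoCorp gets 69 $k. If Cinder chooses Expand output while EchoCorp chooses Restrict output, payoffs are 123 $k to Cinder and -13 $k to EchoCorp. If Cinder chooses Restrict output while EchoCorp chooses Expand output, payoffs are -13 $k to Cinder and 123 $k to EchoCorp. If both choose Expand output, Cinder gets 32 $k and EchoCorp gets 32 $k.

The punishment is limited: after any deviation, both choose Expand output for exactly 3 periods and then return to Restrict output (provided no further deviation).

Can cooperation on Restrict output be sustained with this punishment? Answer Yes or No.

A one-shot deviation gives 123 now, then 32 for 3 periods, then back to 69.
Gain from deviating: (123−69) today; loss: (69−32) in each of the next 3 periods.
No-deviation condition: (69−32)(δ+…+δ^3) ≥ 123−69, i.e. δ+…+δ^3 ≥ 54/37.
At δ = 1/5: δ+…+δ^3 = 0.2480 < 1.4595.
So cooperation is not sustainable.

No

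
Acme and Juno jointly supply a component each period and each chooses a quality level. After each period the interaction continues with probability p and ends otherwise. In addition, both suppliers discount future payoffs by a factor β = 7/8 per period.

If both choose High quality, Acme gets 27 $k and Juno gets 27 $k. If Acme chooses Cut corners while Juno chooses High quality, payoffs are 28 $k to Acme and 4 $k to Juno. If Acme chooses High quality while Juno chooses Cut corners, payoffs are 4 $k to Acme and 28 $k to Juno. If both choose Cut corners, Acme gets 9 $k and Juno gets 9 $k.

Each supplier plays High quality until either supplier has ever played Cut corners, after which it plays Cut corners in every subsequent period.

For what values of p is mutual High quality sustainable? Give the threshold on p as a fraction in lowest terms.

With continuation probability p and discount β, the effective per-period discount factor is βp.
Grim-trigger IC: βp ≥ (28−27)/(28−9) = 1/19.
So p ≥ (1/19)/(7/8) = 8/133.

8/133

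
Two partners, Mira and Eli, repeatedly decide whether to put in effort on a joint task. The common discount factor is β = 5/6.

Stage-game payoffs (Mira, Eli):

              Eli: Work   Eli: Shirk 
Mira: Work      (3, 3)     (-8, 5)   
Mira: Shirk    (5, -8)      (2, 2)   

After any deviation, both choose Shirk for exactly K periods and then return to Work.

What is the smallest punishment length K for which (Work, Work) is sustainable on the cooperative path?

No profitable deviation requires (3−2)(β+…+β^K) ≥ 5−3, i.e. β+…+β^K ≥ 2 ≈ 2.0000.
With β = 5/6, the partial sums are K=1: 0.8333, K=2: 1.5278, K=3: 2.1065.
K = 3 is the first length at which the sum reaches 2.0000.

3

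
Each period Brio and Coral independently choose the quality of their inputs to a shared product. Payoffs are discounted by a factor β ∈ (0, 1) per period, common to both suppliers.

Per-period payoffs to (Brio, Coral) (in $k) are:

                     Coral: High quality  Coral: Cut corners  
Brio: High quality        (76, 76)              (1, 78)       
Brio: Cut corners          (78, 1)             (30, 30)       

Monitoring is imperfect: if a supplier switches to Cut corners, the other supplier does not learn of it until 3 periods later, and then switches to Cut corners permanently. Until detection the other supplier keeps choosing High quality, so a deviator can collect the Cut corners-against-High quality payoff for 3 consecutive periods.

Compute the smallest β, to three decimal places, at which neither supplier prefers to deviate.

A deviator earns 78 for 3 periods, then 30 forever; cooperating earns 76 forever. Multiplying the IC by (1−β):
76 ≥ 78(1−β^3) + 30β^3, so 48·β^3 ≥ 2 and β^3 ≥ 1/24.
β ≥ (1/24)^(1/3) ≈ 0.347.

0.347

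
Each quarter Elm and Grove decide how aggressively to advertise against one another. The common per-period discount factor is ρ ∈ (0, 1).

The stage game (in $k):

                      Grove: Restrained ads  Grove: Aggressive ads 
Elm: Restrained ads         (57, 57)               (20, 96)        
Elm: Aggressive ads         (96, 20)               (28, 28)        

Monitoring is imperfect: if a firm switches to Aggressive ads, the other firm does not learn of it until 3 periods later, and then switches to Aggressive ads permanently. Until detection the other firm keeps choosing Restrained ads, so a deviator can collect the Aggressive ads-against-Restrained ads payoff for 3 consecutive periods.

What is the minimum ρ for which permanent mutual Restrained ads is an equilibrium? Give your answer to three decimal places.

0.831

Deviating for the 3 undetected periods gains 96−57 = 39 per period over cooperation, then loses 57−28 = 29 per period forever once punishment starts.
Gain: 39(1 + ρ + … + ρ^2); loss: 29·ρ^3/(1−ρ).
No profitable deviation ⇔ 39(1−ρ^3) ≤ 29·ρ^3, i.e. ρ^3 ≥ 39/(39+29) = 39/68.
Hence ρ ≥ (39/68)^(1/3) ≈ 0.831.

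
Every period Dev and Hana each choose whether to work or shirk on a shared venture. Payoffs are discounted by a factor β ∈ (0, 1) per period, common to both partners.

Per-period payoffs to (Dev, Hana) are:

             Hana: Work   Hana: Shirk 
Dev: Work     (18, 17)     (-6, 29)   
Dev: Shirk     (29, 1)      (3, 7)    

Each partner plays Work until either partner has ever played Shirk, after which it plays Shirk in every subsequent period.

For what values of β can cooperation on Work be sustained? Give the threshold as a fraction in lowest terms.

6/11

For Dev: deviation gain 29−18 = 11, per-period punishment loss 18−3 = 15. IC gives β ≥ 11/26.
For Hana: gain 12, loss 10 per period, so β ≥ 12/22 = 6/11.
The tighter constraint is Hana's, so cooperation needs β ≥ 6/11.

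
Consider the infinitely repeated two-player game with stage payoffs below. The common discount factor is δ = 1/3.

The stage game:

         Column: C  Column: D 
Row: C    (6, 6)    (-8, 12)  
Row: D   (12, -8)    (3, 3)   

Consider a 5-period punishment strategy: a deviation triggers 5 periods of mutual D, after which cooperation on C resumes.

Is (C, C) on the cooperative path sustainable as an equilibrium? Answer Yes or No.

No

A one-shot deviation gives 12 now, then 3 for 5 periods, then back to 6.
Gain from deviating: (12−6) today; loss: (6−3) in each of the next 5 periods.
No-deviation condition: (6−3)(δ+…+δ^5) ≥ 12−6, i.e. δ+…+δ^5 ≥ 2.
At δ = 1/3: δ+…+δ^5 = 0.4979 < 2.0000.
So cooperation is not sustainable.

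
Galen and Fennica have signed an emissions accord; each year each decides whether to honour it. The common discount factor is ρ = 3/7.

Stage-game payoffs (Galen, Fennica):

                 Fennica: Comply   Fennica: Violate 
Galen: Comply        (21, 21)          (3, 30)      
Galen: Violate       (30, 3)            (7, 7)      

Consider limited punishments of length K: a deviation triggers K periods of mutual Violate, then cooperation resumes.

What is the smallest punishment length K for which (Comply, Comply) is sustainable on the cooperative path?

3

Need Σ_{k=1}^{K} ρ^k ≥ (30−21)/(21−7) = 0.6429 at ρ = 3/7.
At K = 2 the sum is 0.6122 < 0.6429; at K = 3 it is 0.6910 ≥ 0.6429.
So the minimum punishment length is K = 3.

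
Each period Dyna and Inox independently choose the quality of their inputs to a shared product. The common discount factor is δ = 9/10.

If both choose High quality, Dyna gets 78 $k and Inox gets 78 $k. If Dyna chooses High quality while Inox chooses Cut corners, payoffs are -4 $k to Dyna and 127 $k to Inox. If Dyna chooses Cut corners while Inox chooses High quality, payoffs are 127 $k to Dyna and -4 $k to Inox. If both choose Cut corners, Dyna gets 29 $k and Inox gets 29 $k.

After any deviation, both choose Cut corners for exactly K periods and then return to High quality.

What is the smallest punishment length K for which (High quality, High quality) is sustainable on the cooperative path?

2

No profitable deviation requires (78−29)(δ+…+δ^K) ≥ 127−78, i.e. δ+…+δ^K ≥ 1 ≈ 1.0000.
With δ = 9/10, the partial sums are K=1: 0.9000, K=2: 1.7100.
K = 2 is the first length at which the sum reaches 1.0000.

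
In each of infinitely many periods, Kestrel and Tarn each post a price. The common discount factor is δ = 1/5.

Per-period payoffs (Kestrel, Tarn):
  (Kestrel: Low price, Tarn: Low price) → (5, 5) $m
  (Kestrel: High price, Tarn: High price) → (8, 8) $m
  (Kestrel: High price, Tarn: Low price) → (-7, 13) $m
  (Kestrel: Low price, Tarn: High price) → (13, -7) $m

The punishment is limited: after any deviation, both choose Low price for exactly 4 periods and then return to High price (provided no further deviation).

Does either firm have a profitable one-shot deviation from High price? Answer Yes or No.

IC: δ+…+δ^4 ≥ (13−8)/(8−5) = 5/3.
At δ = 1/5: partial sum = 0.2496 < 1.6667. Cooperation not sustainable.

Yes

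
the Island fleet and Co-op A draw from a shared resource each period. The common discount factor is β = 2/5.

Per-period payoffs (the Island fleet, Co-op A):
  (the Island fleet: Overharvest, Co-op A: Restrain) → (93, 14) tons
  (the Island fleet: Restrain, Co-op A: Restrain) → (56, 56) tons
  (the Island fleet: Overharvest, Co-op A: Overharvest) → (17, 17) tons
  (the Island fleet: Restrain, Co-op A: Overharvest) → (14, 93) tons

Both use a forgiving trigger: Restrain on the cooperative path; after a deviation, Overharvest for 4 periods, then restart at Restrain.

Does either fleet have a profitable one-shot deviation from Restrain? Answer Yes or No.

A one-shot deviation gives 93 now, then 17 for 4 periods, then back to 56.
Gain from deviating: (93−56) today; loss: (56−17) in each of the next 4 periods.
No-deviation condition: (56−17)(β+…+β^4) ≥ 93−56, i.e. β+…+β^4 ≥ 37/39.
At β = 2/5: β+…+β^4 = 0.6496 < 0.9487.
So cooperation is not sustainable.

Yes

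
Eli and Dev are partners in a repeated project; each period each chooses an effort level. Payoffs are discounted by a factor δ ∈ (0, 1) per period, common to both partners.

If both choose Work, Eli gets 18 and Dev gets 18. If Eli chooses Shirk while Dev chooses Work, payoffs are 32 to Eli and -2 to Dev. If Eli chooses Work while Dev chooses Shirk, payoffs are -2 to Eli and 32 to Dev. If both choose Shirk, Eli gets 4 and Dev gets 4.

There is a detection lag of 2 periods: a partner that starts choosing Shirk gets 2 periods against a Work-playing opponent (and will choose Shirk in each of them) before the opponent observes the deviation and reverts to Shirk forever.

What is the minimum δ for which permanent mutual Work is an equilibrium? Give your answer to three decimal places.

0.707

A deviator earns 32 for 2 periods, then 4 forever; cooperating earns 18 forever. Multiplying the IC by (1−δ):
18 ≥ 32(1−δ^2) + 4δ^2, so 28·δ^2 ≥ 14 and δ^2 ≥ 1/2.
δ ≥ (1/2)^(1/2) ≈ 0.707.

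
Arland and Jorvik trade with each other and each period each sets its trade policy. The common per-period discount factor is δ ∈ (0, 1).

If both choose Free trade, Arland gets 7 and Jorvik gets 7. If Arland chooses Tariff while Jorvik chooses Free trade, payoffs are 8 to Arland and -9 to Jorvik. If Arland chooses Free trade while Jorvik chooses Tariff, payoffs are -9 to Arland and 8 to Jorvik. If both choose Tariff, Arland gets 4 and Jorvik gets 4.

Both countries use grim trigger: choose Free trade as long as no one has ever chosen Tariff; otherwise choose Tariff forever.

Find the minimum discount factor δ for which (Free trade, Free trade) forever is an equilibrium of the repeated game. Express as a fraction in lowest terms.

1/4

Cooperation forever yields 7 each period: 7/(1−δ).
Deviating yields 8 once, then 4 forever: 8 + 4δ/(1−δ).
No profitable deviation requires 7/(1−δ) ≥ 8 + 4δ/(1−δ).
Multiplying by (1−δ): 7 ≥ 8(1−δ) + 4δ = 8 − 4δ.
So 4δ ≥ 1, i.e. δ ≥ 1/4.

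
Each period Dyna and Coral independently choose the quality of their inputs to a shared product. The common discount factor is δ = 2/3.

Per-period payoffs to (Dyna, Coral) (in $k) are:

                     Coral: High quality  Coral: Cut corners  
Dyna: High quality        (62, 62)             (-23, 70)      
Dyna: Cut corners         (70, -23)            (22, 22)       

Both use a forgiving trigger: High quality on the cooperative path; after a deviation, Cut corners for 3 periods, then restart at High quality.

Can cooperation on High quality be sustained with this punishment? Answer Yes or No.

Yes

IC: δ+…+δ^3 ≥ (70−62)/(62−22) = 1/5.
At δ = 2/3: partial sum = 1.4074 ≥ 0.2000. Cooperation sustainable.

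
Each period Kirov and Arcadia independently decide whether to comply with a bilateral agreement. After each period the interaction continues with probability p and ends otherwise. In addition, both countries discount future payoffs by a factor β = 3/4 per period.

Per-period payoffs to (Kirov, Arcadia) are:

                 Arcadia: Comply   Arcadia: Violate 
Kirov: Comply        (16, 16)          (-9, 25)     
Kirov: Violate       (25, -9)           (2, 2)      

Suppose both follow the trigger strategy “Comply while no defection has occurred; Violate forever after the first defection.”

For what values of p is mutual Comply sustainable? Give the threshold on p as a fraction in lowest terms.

Expected continuation weight on next period's payoff is β·p = 3/4·p, which plays the role of the discount factor.
Cooperation requires 3/4·p ≥ (25−16)/(25−2) = 9/23, hence p ≥ 12/23.

12/23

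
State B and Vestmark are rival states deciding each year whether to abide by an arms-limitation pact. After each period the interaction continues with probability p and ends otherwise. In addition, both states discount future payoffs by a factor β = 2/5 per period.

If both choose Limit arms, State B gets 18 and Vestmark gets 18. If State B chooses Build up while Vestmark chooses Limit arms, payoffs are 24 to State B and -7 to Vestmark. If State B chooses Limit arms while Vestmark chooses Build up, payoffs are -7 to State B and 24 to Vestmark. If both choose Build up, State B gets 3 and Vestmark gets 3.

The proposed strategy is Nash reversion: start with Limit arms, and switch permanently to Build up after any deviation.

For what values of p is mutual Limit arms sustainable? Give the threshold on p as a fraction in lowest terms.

Expected continuation weight on next period's payoff is β·p = 2/5·p, which plays the role of the discount factor.
Cooperation requires 2/5·p ≥ (24−18)/(24−3) = 2/7, hence p ≥ 5/7.

5/7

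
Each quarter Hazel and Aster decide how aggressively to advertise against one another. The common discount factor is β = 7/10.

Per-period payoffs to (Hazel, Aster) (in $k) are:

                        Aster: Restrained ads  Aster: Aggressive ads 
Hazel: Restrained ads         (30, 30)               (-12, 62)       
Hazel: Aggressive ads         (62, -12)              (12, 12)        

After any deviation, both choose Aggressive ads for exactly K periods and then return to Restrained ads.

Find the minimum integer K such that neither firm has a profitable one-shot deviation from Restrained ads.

5

IC: β(1−β^K)/(1−β) ≥ (62−30)/(30−12) = 16/9.
With β = 7/10: need 1 − β^K ≥ 16/9·(1−7/10)/(7/10), i.e. β^K ≤ 0.2381.
Since (7/10)^4 = 0.2401 and (7/10)^5 = 0.1681, the smallest such K is 5.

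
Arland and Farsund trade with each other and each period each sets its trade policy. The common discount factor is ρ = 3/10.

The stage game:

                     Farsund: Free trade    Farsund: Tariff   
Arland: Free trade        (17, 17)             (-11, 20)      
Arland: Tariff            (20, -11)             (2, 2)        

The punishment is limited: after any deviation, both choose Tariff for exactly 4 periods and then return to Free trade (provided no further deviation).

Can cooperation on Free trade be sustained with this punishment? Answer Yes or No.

Yes

A one-shot deviation gives 20 now, then 2 for 4 periods, then back to 17.
Gain from deviating: (20−17) today; loss: (17−2) in each of the next 4 periods.
No-deviation condition: (17−2)(ρ+…+ρ^4) ≥ 20−17, i.e. ρ+…+ρ^4 ≥ 1/5.
At ρ = 3/10: ρ+…+ρ^4 = 0.4251 ≥ 0.2000.
So cooperation is sustainable.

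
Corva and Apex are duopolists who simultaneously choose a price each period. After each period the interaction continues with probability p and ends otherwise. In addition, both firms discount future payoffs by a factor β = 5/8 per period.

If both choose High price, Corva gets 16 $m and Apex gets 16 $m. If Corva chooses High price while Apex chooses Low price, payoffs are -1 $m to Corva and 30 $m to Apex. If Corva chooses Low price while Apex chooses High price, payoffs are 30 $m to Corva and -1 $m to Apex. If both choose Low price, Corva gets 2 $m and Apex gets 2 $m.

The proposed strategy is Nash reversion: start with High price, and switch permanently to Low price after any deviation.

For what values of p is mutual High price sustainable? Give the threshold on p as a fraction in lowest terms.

4/5

With continuation probability p and discount β, the effective per-period discount factor is βp.
Grim-trigger IC: βp ≥ (30−16)/(30−2) = 1/2.
So p ≥ (1/2)/(5/8) = 4/5.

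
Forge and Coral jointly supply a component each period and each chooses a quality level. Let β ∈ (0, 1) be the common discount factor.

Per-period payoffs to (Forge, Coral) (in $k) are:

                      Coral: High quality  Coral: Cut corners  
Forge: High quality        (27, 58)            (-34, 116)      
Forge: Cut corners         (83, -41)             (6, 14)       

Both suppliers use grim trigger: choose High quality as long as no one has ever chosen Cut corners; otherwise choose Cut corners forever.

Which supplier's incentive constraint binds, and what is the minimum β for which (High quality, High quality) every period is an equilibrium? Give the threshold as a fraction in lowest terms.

Forge; β ≥ 8/11

Forge: cooperation gives 27 each period; deviation gives 83 once then 6 forever.
  27/(1−β) ≥ 83 + 6β/(1−β) ⇒ β ≥ 56/77 = 8/11.
Coral: cooperation gives 58 each period; deviation gives 116 once then 14 forever.
  β ≥ 58/102 = 29/51.
Both must hold, so the binding constraint is Forge's: β ≥ 8/11.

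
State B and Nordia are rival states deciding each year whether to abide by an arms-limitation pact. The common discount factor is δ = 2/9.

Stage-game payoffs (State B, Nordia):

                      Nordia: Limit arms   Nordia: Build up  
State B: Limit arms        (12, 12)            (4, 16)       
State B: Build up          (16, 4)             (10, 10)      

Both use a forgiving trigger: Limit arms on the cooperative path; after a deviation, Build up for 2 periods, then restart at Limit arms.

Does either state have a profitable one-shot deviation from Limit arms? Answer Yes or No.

Yes

IC: δ+…+δ^2 ≥ (16−12)/(12−10) = 2.
At δ = 2/9: partial sum = 0.2716 < 2.0000. Cooperation not sustainable.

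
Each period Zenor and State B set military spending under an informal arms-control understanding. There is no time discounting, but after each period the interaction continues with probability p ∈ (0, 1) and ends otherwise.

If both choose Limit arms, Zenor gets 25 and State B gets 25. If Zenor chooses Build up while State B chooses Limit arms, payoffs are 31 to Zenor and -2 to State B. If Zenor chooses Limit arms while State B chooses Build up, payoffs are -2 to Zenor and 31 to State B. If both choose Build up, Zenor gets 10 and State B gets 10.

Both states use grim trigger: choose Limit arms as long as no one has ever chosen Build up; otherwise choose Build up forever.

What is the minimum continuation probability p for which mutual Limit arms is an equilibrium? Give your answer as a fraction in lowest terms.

With no time discounting, the continuation probability p plays the role of the discount factor.
Grim-trigger IC: 25/(1−p) ≥ 31 + 10p/(1−p) ⇒ p ≥ (31−25)/(31−10) = 2/7.

2/7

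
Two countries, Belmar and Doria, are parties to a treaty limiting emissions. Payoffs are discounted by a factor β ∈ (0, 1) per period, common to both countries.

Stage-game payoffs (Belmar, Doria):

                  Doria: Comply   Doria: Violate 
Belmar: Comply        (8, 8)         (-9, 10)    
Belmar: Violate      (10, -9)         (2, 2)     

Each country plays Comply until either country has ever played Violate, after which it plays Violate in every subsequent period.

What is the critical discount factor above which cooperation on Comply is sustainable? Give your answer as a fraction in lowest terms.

Under grim trigger the critical discount factor is (T−C)/(T−P) with T = 10, C = 8, P = 2.
β* = (10−8)/(10−2) = 2/8 = 1/4.

1/4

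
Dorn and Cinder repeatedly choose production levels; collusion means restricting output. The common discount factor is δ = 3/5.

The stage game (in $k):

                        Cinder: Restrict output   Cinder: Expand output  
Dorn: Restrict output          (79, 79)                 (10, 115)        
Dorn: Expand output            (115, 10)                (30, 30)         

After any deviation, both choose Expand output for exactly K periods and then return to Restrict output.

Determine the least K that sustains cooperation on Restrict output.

No profitable deviation requires (79−30)(δ+…+δ^K) ≥ 115−79, i.e. δ+…+δ^K ≥ 36/49 ≈ 0.7347.
With δ = 3/5, the partial sums are K=1: 0.6000, K=2: 0.9600.
K = 2 is the first length at which the sum reaches 0.7347.

2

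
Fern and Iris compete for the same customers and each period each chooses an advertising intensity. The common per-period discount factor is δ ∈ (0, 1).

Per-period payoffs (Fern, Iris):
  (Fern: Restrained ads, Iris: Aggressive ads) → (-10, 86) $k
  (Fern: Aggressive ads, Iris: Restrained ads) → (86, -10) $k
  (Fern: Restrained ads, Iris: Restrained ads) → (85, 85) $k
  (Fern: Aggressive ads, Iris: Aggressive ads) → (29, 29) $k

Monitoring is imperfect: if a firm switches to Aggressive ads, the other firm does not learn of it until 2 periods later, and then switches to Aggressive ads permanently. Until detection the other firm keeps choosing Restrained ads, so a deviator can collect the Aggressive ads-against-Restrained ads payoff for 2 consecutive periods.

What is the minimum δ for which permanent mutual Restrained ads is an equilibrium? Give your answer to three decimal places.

The best deviation is to choose Aggressive ads for all 2 undetected periods, earning 86 each, then 29 forever once detected.
Deviation value: 86(1−δ^2)/(1−δ) + 29δ^2/(1−δ); cooperation value: 85/(1−δ).
IC: 85 ≥ 86(1−δ^2) + 29δ^2 = 86 − 57δ^2.
So δ^2 ≥ 1/57, giving δ ≥ (1/57)^(1/2) ≈ 0.132.

0.132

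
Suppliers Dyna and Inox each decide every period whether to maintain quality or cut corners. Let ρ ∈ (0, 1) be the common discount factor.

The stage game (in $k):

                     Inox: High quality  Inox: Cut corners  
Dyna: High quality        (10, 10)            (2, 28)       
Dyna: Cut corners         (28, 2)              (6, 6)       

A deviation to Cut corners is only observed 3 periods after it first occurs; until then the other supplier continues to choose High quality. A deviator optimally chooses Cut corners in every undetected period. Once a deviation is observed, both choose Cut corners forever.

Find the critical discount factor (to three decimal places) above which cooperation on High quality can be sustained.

A deviator earns 28 for 3 periods, then 6 forever; cooperating earns 10 forever. Multiplying the IC by (1−ρ):
10 ≥ 28(1−ρ^3) + 6ρ^3, so 22·ρ^3 ≥ 18 and ρ^3 ≥ 9/11.
ρ ≥ (9/11)^(1/3) ≈ 0.935.

0.935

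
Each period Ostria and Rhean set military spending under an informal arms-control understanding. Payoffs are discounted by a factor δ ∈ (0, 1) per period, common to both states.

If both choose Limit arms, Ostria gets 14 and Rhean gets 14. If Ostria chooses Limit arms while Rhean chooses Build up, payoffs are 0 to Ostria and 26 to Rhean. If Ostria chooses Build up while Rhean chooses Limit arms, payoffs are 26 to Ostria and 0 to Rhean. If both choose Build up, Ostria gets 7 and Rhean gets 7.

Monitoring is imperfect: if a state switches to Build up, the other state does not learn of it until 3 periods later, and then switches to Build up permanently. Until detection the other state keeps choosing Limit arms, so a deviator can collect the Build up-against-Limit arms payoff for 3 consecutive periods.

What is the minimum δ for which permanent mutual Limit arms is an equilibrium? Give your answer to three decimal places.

The best deviation is to choose Build up for all 3 undetected periods, earning 26 each, then 7 forever once detected.
Deviation value: 26(1−δ^3)/(1−δ) + 7δ^3/(1−δ); cooperation value: 14/(1−δ).
IC: 14 ≥ 26(1−δ^3) + 7δ^3 = 26 − 19δ^3.
So δ^3 ≥ 12/19, giving δ ≥ (12/19)^(1/3) ≈ 0.858.

0.858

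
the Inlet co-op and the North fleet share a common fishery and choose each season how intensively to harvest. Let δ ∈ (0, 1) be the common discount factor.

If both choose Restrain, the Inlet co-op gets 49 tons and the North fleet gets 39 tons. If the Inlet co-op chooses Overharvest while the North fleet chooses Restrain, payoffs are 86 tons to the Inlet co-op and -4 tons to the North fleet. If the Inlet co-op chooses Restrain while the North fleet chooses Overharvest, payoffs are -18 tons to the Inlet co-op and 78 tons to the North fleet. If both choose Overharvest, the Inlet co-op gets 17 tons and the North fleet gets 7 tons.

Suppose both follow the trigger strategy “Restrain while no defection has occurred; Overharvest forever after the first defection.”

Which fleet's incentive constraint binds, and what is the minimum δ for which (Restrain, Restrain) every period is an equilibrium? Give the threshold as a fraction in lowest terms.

the Inlet co-op: cooperation gives 49 each period; deviation gives 86 once then 17 forever.
  49/(1−δ) ≥ 86 + 17δ/(1−δ) ⇒ δ ≥ 37/69.
the North fleet: cooperation gives 39 each period; deviation gives 78 once then 7 forever.
  δ ≥ 39/71.
Both must hold, so the binding constraint is the North fleet's: δ ≥ 39/71.

the North fleet; δ ≥ 39/71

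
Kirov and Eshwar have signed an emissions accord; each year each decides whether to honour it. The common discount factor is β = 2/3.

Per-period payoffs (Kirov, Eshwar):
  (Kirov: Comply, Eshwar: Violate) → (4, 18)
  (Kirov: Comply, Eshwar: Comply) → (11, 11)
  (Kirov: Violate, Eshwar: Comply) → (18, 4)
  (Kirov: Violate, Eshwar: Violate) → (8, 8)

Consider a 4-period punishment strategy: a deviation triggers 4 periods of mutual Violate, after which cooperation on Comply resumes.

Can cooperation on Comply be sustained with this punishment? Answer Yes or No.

No

IC: β+…+β^4 ≥ (18−11)/(11−8) = 7/3.
At β = 2/3: partial sum = 1.6049 < 2.3333. Cooperation not sustainable.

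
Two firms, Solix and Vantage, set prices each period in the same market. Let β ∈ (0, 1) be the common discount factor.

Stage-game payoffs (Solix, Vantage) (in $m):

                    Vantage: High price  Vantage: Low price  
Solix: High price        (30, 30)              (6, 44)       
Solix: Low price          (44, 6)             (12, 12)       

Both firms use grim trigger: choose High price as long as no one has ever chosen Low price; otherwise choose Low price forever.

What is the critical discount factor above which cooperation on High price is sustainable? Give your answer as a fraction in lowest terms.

Under grim trigger the critical discount factor is (T−C)/(T−P) with T = 44, C = 30, P = 12.
β* = (44−30)/(44−12) = 14/32 = 7/16.

7/16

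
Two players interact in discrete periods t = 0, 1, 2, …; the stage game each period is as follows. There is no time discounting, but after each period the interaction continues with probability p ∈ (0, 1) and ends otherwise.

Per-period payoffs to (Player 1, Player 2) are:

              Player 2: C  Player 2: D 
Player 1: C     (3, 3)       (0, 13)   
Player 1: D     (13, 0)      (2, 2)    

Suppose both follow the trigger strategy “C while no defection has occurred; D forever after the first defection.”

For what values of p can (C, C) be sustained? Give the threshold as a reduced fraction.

10/11

Expected cooperation value is 3 + p·3 + p²·3 + … = 3/(1−p); deviation gives 13 + p·2/(1−p).
3 ≥ 13(1−p) + 2p ⇒ 11p ≥ 10 ⇒ p ≥ 10/11.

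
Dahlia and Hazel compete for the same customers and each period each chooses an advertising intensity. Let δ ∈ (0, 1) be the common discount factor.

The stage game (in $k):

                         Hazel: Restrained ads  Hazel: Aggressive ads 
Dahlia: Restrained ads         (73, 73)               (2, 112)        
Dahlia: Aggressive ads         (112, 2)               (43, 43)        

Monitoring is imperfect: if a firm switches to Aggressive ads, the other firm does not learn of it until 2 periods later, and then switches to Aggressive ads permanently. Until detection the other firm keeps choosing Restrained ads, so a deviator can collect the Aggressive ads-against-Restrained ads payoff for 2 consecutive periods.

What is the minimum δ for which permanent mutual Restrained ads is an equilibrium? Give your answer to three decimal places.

0.752

The best deviation is to choose Aggressive ads for all 2 undetected periods, earning 112 each, then 43 forever once detected.
Deviation value: 112(1−δ^2)/(1−δ) + 43δ^2/(1−δ); cooperation value: 73/(1−δ).
IC: 73 ≥ 112(1−δ^2) + 43δ^2 = 112 − 69δ^2.
So δ^2 ≥ 39/69 = 13/23, giving δ ≥ (13/23)^(1/2) ≈ 0.752.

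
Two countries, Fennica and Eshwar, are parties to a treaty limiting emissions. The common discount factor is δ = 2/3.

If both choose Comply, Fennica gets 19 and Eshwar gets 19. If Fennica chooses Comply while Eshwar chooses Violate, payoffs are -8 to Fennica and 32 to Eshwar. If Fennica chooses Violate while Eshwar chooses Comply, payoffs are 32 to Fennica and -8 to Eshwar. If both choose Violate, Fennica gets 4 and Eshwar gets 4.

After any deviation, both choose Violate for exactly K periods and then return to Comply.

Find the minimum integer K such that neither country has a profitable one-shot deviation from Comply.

IC: δ(1−δ^K)/(1−δ) ≥ (32−19)/(19−4) = 13/15.
With δ = 2/3: need 1 − δ^K ≥ 13/15·(1−2/3)/(2/3), i.e. δ^K ≤ 0.5667.
Since (2/3)^1 = 0.6667 and (2/3)^2 = 0.4444, the smallest such K is 2.

2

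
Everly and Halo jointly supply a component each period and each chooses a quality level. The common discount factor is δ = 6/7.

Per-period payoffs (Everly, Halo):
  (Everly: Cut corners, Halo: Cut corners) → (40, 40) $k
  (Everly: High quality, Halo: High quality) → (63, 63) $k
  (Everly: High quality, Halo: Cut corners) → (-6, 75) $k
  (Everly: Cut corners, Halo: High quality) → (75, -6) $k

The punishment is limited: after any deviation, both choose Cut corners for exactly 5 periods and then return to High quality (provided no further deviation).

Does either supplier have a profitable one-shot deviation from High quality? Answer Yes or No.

No

IC: δ+…+δ^5 ≥ (75−63)/(63−40) = 12/23.
At δ = 6/7: partial sum = 3.2240 ≥ 0.5217. Cooperation sustainable.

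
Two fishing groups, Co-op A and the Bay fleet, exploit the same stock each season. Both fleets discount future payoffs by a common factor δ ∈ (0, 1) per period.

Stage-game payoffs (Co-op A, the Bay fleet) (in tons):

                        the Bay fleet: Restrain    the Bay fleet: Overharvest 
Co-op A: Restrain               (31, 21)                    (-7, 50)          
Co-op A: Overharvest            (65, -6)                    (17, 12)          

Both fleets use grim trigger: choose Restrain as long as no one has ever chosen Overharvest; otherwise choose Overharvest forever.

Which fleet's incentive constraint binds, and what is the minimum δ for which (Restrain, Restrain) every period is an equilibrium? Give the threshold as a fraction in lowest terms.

the Bay fleet; δ ≥ 29/38

Co-op A: cooperation gives 31 each period; deviation gives 65 once then 17 forever.
  31/(1−δ) ≥ 65 + 17δ/(1−δ) ⇒ δ ≥ 34/48 = 17/24.
the Bay fleet: cooperation gives 21 each period; deviation gives 50 once then 12 forever.
  δ ≥ 29/38.
Both must hold, so the binding constraint is the Bay fleet's: δ ≥ 29/38.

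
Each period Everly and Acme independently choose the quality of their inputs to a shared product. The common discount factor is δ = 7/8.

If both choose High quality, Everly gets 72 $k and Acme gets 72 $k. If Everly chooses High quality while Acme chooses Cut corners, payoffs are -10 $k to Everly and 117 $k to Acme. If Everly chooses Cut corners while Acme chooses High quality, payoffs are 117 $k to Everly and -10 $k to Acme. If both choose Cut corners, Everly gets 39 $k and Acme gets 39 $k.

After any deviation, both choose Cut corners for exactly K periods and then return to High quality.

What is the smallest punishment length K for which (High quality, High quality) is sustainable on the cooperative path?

No profitable deviation requires (72−39)(δ+…+δ^K) ≥ 117−72, i.e. δ+…+δ^K ≥ 15/11 ≈ 1.3636.
With δ = 7/8, the partial sums are K=1: 0.8750, K=2: 1.6406.
K = 2 is the first length at which the sum reaches 1.3636.

2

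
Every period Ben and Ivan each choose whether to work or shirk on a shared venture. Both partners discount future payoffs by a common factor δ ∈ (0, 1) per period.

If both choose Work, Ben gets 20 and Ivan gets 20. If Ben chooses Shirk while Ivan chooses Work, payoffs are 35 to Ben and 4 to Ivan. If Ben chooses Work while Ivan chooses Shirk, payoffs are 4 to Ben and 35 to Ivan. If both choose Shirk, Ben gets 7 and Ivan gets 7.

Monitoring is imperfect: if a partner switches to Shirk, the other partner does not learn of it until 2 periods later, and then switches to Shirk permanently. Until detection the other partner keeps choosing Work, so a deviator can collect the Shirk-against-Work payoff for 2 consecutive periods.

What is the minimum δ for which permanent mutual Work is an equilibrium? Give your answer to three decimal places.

The best deviation is to choose Shirk for all 2 undetected periods, earning 35 each, then 7 forever once detected.
Deviation value: 35(1−δ^2)/(1−δ) + 7δ^2/(1−δ); cooperation value: 20/(1−δ).
IC: 20 ≥ 35(1−δ^2) + 7δ^2 = 35 − 28δ^2.
So δ^2 ≥ 15/28, giving δ ≥ (15/28)^(1/2) ≈ 0.732.

0.732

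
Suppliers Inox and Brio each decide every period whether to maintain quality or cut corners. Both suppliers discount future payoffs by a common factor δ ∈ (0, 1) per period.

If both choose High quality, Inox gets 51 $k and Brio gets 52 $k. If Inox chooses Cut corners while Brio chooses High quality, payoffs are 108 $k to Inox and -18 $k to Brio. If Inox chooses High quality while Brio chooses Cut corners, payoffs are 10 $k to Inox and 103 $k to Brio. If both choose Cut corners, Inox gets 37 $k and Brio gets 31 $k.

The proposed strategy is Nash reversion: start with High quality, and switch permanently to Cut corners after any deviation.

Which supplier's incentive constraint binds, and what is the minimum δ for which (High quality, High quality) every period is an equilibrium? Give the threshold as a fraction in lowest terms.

Inox; δ ≥ 57/71

Inox: cooperation gives 51 each period; deviation gives 108 once then 37 forever.
  51/(1−δ) ≥ 108 + 37δ/(1−δ) ⇒ δ ≥ 57/71.
Brio: cooperation gives 52 each period; deviation gives 103 once then 31 forever.
  δ ≥ 51/72 = 17/24.
Both must hold, so the binding constraint is Inox's: δ ≥ 57/71.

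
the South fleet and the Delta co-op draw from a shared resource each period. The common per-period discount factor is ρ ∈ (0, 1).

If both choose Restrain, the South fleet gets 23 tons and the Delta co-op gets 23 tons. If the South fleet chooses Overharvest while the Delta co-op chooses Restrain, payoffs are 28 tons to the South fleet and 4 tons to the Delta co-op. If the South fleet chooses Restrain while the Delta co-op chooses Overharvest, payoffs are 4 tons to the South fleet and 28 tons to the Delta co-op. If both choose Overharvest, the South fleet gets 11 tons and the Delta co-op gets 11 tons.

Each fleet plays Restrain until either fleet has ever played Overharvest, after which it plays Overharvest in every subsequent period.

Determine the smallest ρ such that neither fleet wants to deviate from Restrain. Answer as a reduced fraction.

One-period gain from deviating is 28 − 23 = 5. The loss is 23 − 11 = 12 in every subsequent period, with present value 12·ρ/(1−ρ).
Deviation is unprofitable when 12·ρ/(1−ρ) ≥ 5, i.e. ρ/(1−ρ) ≥ 5/12.
Equivalently ρ ≥ 5/(5+12) = 5/17.

5/17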